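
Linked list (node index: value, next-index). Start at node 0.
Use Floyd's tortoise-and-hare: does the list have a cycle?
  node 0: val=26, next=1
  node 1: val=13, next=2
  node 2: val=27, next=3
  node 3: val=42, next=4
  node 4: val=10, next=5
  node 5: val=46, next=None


Floyd's tortoise (slow, +1) and hare (fast, +2):
  init: slow=0, fast=0
  step 1: slow=1, fast=2
  step 2: slow=2, fast=4
  step 3: fast 4->5->None, no cycle

Cycle: no


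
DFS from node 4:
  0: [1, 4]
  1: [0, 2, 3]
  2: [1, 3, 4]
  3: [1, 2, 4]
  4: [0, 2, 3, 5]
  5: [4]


Visit 4, push [5, 3, 2, 0]
Visit 0, push [1]
Visit 1, push [3, 2]
Visit 2, push [3]
Visit 3, push []
Visit 5, push []

DFS order: [4, 0, 1, 2, 3, 5]


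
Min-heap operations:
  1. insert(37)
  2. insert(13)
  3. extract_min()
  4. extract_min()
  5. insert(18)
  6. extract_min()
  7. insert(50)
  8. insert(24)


insert(37) -> [37]
insert(13) -> [13, 37]
extract_min()->13, [37]
extract_min()->37, []
insert(18) -> [18]
extract_min()->18, []
insert(50) -> [50]
insert(24) -> [24, 50]

Final heap: [24, 50]


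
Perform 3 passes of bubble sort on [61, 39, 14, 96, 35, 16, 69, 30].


Initial: [61, 39, 14, 96, 35, 16, 69, 30]
Pass 1: [39, 14, 61, 35, 16, 69, 30, 96] (6 swaps)
Pass 2: [14, 39, 35, 16, 61, 30, 69, 96] (4 swaps)
Pass 3: [14, 35, 16, 39, 30, 61, 69, 96] (3 swaps)

After 3 passes: [14, 35, 16, 39, 30, 61, 69, 96]


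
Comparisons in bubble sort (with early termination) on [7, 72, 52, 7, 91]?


Algorithm: bubble sort (with early termination)
Input: [7, 72, 52, 7, 91]
Sorted: [7, 7, 52, 72, 91]

9


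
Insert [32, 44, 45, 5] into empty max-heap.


Insert 32: [32]
Insert 44: [44, 32]
Insert 45: [45, 32, 44]
Insert 5: [45, 32, 44, 5]

Final heap: [45, 32, 44, 5]


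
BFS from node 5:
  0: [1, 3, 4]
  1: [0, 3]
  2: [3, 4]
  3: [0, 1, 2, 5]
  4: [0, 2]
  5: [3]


Visit 5, enqueue [3]
Visit 3, enqueue [0, 1, 2]
Visit 0, enqueue [4]
Visit 1, enqueue []
Visit 2, enqueue []
Visit 4, enqueue []

BFS order: [5, 3, 0, 1, 2, 4]


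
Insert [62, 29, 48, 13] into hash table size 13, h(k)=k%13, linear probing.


Insert 62: h=10 -> slot 10
Insert 29: h=3 -> slot 3
Insert 48: h=9 -> slot 9
Insert 13: h=0 -> slot 0

Table: [13, None, None, 29, None, None, None, None, None, 48, 62, None, None]


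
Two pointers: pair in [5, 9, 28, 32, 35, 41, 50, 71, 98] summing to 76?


lo=0(5)+hi=8(98)=103
lo=0(5)+hi=7(71)=76

Yes: 5+71=76


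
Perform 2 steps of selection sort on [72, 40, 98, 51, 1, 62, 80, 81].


Initial: [72, 40, 98, 51, 1, 62, 80, 81]
Step 1: min=1 at 4
  Swap: [1, 40, 98, 51, 72, 62, 80, 81]
Step 2: min=40 at 1
  Swap: [1, 40, 98, 51, 72, 62, 80, 81]

After 2 steps: [1, 40, 98, 51, 72, 62, 80, 81]


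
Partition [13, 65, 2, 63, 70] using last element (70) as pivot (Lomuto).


Pivot: 70
  13 <= 70: advance i (no swap)
  65 <= 70: advance i (no swap)
  2 <= 70: advance i (no swap)
  63 <= 70: advance i (no swap)
Place pivot at 4: [13, 65, 2, 63, 70]

Partitioned: [13, 65, 2, 63, 70]


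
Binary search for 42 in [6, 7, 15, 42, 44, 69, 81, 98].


Step 1: lo=0, hi=7, mid=3, val=42

Found at index 3


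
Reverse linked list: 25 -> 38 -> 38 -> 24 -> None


Step 1: curr=25, set curr.next=prev(None) | reversed so far: 25
Step 2: curr=38, set curr.next=prev(25) | reversed so far: 38 -> 25
Step 3: curr=38, set curr.next=prev(38) | reversed so far: 38 -> 38 -> 25
Step 4: curr=24, set curr.next=prev(38) | reversed so far: 24 -> 38 -> 38 -> 25

24 -> 38 -> 38 -> 25 -> None


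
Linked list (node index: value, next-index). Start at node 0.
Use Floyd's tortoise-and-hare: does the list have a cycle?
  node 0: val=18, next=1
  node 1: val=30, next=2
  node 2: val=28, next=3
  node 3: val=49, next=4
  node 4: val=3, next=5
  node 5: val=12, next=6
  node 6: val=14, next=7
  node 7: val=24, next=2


Floyd's tortoise (slow, +1) and hare (fast, +2):
  init: slow=0, fast=0
  step 1: slow=1, fast=2
  step 2: slow=2, fast=4
  step 3: slow=3, fast=6
  step 4: slow=4, fast=2
  step 5: slow=5, fast=4
  step 6: slow=6, fast=6
  slow == fast at node 6: cycle detected

Cycle: yes


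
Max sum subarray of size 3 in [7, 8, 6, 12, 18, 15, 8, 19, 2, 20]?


[0:3]: 21
[1:4]: 26
[2:5]: 36
[3:6]: 45
[4:7]: 41
[5:8]: 42
[6:9]: 29
[7:10]: 41

Max: 45 at [3:6]


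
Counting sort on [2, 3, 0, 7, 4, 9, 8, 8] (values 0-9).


Input: [2, 3, 0, 7, 4, 9, 8, 8]
Counts: [1, 0, 1, 1, 1, 0, 0, 1, 2, 1]

Sorted: [0, 2, 3, 4, 7, 8, 8, 9]


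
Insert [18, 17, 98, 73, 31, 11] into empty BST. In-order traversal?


Insert 18: root
Insert 17: L from 18
Insert 98: R from 18
Insert 73: R from 18 -> L from 98
Insert 31: R from 18 -> L from 98 -> L from 73
Insert 11: L from 18 -> L from 17

In-order: [11, 17, 18, 31, 73, 98]


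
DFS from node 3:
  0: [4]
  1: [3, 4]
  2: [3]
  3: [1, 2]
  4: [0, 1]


Visit 3, push [2, 1]
Visit 1, push [4]
Visit 4, push [0]
Visit 0, push []
Visit 2, push []

DFS order: [3, 1, 4, 0, 2]


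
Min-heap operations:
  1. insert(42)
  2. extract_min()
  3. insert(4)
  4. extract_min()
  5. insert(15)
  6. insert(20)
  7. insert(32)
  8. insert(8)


insert(42) -> [42]
extract_min()->42, []
insert(4) -> [4]
extract_min()->4, []
insert(15) -> [15]
insert(20) -> [15, 20]
insert(32) -> [15, 20, 32]
insert(8) -> [8, 15, 32, 20]

Final heap: [8, 15, 32, 20]


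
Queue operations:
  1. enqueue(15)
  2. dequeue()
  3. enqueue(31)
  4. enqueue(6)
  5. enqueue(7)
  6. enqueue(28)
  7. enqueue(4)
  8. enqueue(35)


enqueue(15) -> [15]
dequeue()->15, []
enqueue(31) -> [31]
enqueue(6) -> [31, 6]
enqueue(7) -> [31, 6, 7]
enqueue(28) -> [31, 6, 7, 28]
enqueue(4) -> [31, 6, 7, 28, 4]
enqueue(35) -> [31, 6, 7, 28, 4, 35]

Final queue: [31, 6, 7, 28, 4, 35]


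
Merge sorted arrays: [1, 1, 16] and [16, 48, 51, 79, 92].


Take 1 from A
Take 1 from A
Take 16 from A

Merged: [1, 1, 16, 16, 48, 51, 79, 92]


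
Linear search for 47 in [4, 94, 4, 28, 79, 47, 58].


i=0: 4!=47
i=1: 94!=47
i=2: 4!=47
i=3: 28!=47
i=4: 79!=47
i=5: 47==47 found!

Found at 5, 6 comps


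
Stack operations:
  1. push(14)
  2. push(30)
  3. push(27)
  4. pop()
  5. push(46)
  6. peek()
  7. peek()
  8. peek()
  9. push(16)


push(14) -> [14]
push(30) -> [14, 30]
push(27) -> [14, 30, 27]
pop()->27, [14, 30]
push(46) -> [14, 30, 46]
peek()->46
peek()->46
peek()->46
push(16) -> [14, 30, 46, 16]

Final stack: [14, 30, 46, 16]


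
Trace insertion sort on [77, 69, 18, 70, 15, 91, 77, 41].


Initial: [77, 69, 18, 70, 15, 91, 77, 41]
Insert 69: [69, 77, 18, 70, 15, 91, 77, 41]
Insert 18: [18, 69, 77, 70, 15, 91, 77, 41]
Insert 70: [18, 69, 70, 77, 15, 91, 77, 41]
Insert 15: [15, 18, 69, 70, 77, 91, 77, 41]
Insert 91: [15, 18, 69, 70, 77, 91, 77, 41]
Insert 77: [15, 18, 69, 70, 77, 77, 91, 41]
Insert 41: [15, 18, 41, 69, 70, 77, 77, 91]

Sorted: [15, 18, 41, 69, 70, 77, 77, 91]


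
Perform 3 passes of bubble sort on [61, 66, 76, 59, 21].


Initial: [61, 66, 76, 59, 21]
Pass 1: [61, 66, 59, 21, 76] (2 swaps)
Pass 2: [61, 59, 21, 66, 76] (2 swaps)
Pass 3: [59, 21, 61, 66, 76] (2 swaps)

After 3 passes: [59, 21, 61, 66, 76]


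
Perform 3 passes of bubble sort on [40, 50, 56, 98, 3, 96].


Initial: [40, 50, 56, 98, 3, 96]
Pass 1: [40, 50, 56, 3, 96, 98] (2 swaps)
Pass 2: [40, 50, 3, 56, 96, 98] (1 swaps)
Pass 3: [40, 3, 50, 56, 96, 98] (1 swaps)

After 3 passes: [40, 3, 50, 56, 96, 98]


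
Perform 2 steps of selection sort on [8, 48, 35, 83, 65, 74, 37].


Initial: [8, 48, 35, 83, 65, 74, 37]
Step 1: min=8 at 0
  Swap: [8, 48, 35, 83, 65, 74, 37]
Step 2: min=35 at 2
  Swap: [8, 35, 48, 83, 65, 74, 37]

After 2 steps: [8, 35, 48, 83, 65, 74, 37]


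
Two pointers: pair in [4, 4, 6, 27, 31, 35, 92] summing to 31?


lo=0(4)+hi=6(92)=96
lo=0(4)+hi=5(35)=39
lo=0(4)+hi=4(31)=35
lo=0(4)+hi=3(27)=31

Yes: 4+27=31


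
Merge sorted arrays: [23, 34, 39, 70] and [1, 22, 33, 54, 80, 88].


Take 1 from B
Take 22 from B
Take 23 from A
Take 33 from B
Take 34 from A
Take 39 from A
Take 54 from B
Take 70 from A

Merged: [1, 22, 23, 33, 34, 39, 54, 70, 80, 88]


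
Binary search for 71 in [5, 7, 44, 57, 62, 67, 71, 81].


Step 1: lo=0, hi=7, mid=3, val=57
Step 2: lo=4, hi=7, mid=5, val=67
Step 3: lo=6, hi=7, mid=6, val=71

Found at index 6


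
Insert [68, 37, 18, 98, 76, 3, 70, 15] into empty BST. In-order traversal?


Insert 68: root
Insert 37: L from 68
Insert 18: L from 68 -> L from 37
Insert 98: R from 68
Insert 76: R from 68 -> L from 98
Insert 3: L from 68 -> L from 37 -> L from 18
Insert 70: R from 68 -> L from 98 -> L from 76
Insert 15: L from 68 -> L from 37 -> L from 18 -> R from 3

In-order: [3, 15, 18, 37, 68, 70, 76, 98]


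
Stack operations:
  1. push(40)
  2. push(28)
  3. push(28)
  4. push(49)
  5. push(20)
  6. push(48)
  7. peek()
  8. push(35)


push(40) -> [40]
push(28) -> [40, 28]
push(28) -> [40, 28, 28]
push(49) -> [40, 28, 28, 49]
push(20) -> [40, 28, 28, 49, 20]
push(48) -> [40, 28, 28, 49, 20, 48]
peek()->48
push(35) -> [40, 28, 28, 49, 20, 48, 35]

Final stack: [40, 28, 28, 49, 20, 48, 35]


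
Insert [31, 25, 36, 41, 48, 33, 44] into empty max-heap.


Insert 31: [31]
Insert 25: [31, 25]
Insert 36: [36, 25, 31]
Insert 41: [41, 36, 31, 25]
Insert 48: [48, 41, 31, 25, 36]
Insert 33: [48, 41, 33, 25, 36, 31]
Insert 44: [48, 41, 44, 25, 36, 31, 33]

Final heap: [48, 41, 44, 25, 36, 31, 33]


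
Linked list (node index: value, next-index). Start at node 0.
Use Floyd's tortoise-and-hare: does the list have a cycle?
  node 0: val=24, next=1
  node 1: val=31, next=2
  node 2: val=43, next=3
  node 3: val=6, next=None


Floyd's tortoise (slow, +1) and hare (fast, +2):
  init: slow=0, fast=0
  step 1: slow=1, fast=2
  step 2: fast 2->3->None, no cycle

Cycle: no


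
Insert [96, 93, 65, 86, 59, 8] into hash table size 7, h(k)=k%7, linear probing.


Insert 96: h=5 -> slot 5
Insert 93: h=2 -> slot 2
Insert 65: h=2, 1 probes -> slot 3
Insert 86: h=2, 2 probes -> slot 4
Insert 59: h=3, 3 probes -> slot 6
Insert 8: h=1 -> slot 1

Table: [None, 8, 93, 65, 86, 96, 59]


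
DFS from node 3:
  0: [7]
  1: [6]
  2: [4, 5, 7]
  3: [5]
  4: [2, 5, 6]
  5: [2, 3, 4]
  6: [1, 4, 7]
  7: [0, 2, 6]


Visit 3, push [5]
Visit 5, push [4, 2]
Visit 2, push [7, 4]
Visit 4, push [6]
Visit 6, push [7, 1]
Visit 1, push []
Visit 7, push [0]
Visit 0, push []

DFS order: [3, 5, 2, 4, 6, 1, 7, 0]


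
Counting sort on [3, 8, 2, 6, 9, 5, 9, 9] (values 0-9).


Input: [3, 8, 2, 6, 9, 5, 9, 9]
Counts: [0, 0, 1, 1, 0, 1, 1, 0, 1, 3]

Sorted: [2, 3, 5, 6, 8, 9, 9, 9]


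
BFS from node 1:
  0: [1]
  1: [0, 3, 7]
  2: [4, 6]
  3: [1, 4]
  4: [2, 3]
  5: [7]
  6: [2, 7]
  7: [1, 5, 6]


Visit 1, enqueue [0, 3, 7]
Visit 0, enqueue []
Visit 3, enqueue [4]
Visit 7, enqueue [5, 6]
Visit 4, enqueue [2]
Visit 5, enqueue []
Visit 6, enqueue []
Visit 2, enqueue []

BFS order: [1, 0, 3, 7, 4, 5, 6, 2]


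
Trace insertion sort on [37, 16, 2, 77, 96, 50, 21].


Initial: [37, 16, 2, 77, 96, 50, 21]
Insert 16: [16, 37, 2, 77, 96, 50, 21]
Insert 2: [2, 16, 37, 77, 96, 50, 21]
Insert 77: [2, 16, 37, 77, 96, 50, 21]
Insert 96: [2, 16, 37, 77, 96, 50, 21]
Insert 50: [2, 16, 37, 50, 77, 96, 21]
Insert 21: [2, 16, 21, 37, 50, 77, 96]

Sorted: [2, 16, 21, 37, 50, 77, 96]


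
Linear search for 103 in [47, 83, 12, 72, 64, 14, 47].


i=0: 47!=103
i=1: 83!=103
i=2: 12!=103
i=3: 72!=103
i=4: 64!=103
i=5: 14!=103
i=6: 47!=103

Not found, 7 comps


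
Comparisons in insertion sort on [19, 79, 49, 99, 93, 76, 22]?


Algorithm: insertion sort
Input: [19, 79, 49, 99, 93, 76, 22]
Sorted: [19, 22, 49, 76, 79, 93, 99]

16


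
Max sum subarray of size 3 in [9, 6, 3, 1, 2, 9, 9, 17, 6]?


[0:3]: 18
[1:4]: 10
[2:5]: 6
[3:6]: 12
[4:7]: 20
[5:8]: 35
[6:9]: 32

Max: 35 at [5:8]


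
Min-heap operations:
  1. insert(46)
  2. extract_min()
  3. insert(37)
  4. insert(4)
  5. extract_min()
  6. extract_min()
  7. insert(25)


insert(46) -> [46]
extract_min()->46, []
insert(37) -> [37]
insert(4) -> [4, 37]
extract_min()->4, [37]
extract_min()->37, []
insert(25) -> [25]

Final heap: [25]


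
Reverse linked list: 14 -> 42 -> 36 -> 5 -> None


Step 1: curr=14, set curr.next=prev(None) | reversed so far: 14
Step 2: curr=42, set curr.next=prev(14) | reversed so far: 42 -> 14
Step 3: curr=36, set curr.next=prev(42) | reversed so far: 36 -> 42 -> 14
Step 4: curr=5, set curr.next=prev(36) | reversed so far: 5 -> 36 -> 42 -> 14

5 -> 36 -> 42 -> 14 -> None


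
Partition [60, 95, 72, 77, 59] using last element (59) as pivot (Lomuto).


Pivot: 59
Place pivot at 0: [59, 95, 72, 77, 60]

Partitioned: [59, 95, 72, 77, 60]


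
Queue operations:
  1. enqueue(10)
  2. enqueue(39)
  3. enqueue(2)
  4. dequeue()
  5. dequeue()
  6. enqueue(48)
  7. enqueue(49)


enqueue(10) -> [10]
enqueue(39) -> [10, 39]
enqueue(2) -> [10, 39, 2]
dequeue()->10, [39, 2]
dequeue()->39, [2]
enqueue(48) -> [2, 48]
enqueue(49) -> [2, 48, 49]

Final queue: [2, 48, 49]


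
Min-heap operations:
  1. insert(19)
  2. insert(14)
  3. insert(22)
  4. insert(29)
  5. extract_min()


insert(19) -> [19]
insert(14) -> [14, 19]
insert(22) -> [14, 19, 22]
insert(29) -> [14, 19, 22, 29]
extract_min()->14, [19, 29, 22]

Final heap: [19, 29, 22]


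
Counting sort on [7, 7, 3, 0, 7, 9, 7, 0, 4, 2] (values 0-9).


Input: [7, 7, 3, 0, 7, 9, 7, 0, 4, 2]
Counts: [2, 0, 1, 1, 1, 0, 0, 4, 0, 1]

Sorted: [0, 0, 2, 3, 4, 7, 7, 7, 7, 9]


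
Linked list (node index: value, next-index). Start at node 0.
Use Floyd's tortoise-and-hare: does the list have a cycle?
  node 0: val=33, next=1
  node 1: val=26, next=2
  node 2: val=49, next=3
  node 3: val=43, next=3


Floyd's tortoise (slow, +1) and hare (fast, +2):
  init: slow=0, fast=0
  step 1: slow=1, fast=2
  step 2: slow=2, fast=3
  step 3: slow=3, fast=3
  slow == fast at node 3: cycle detected

Cycle: yes


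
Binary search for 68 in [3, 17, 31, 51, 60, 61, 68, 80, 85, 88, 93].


Step 1: lo=0, hi=10, mid=5, val=61
Step 2: lo=6, hi=10, mid=8, val=85
Step 3: lo=6, hi=7, mid=6, val=68

Found at index 6


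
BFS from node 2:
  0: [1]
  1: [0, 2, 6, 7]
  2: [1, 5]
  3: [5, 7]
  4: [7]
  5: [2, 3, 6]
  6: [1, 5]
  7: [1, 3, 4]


Visit 2, enqueue [1, 5]
Visit 1, enqueue [0, 6, 7]
Visit 5, enqueue [3]
Visit 0, enqueue []
Visit 6, enqueue []
Visit 7, enqueue [4]
Visit 3, enqueue []
Visit 4, enqueue []

BFS order: [2, 1, 5, 0, 6, 7, 3, 4]


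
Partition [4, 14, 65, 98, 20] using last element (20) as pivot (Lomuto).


Pivot: 20
  4 <= 20: advance i (no swap)
  14 <= 20: advance i (no swap)
Place pivot at 2: [4, 14, 20, 98, 65]

Partitioned: [4, 14, 20, 98, 65]


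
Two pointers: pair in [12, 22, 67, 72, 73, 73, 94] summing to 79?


lo=0(12)+hi=6(94)=106
lo=0(12)+hi=5(73)=85
lo=0(12)+hi=4(73)=85
lo=0(12)+hi=3(72)=84
lo=0(12)+hi=2(67)=79

Yes: 12+67=79


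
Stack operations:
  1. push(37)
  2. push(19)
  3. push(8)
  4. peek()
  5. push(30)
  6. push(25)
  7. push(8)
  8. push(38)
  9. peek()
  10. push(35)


push(37) -> [37]
push(19) -> [37, 19]
push(8) -> [37, 19, 8]
peek()->8
push(30) -> [37, 19, 8, 30]
push(25) -> [37, 19, 8, 30, 25]
push(8) -> [37, 19, 8, 30, 25, 8]
push(38) -> [37, 19, 8, 30, 25, 8, 38]
peek()->38
push(35) -> [37, 19, 8, 30, 25, 8, 38, 35]

Final stack: [37, 19, 8, 30, 25, 8, 38, 35]


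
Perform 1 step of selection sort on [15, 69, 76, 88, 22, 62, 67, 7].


Initial: [15, 69, 76, 88, 22, 62, 67, 7]
Step 1: min=7 at 7
  Swap: [7, 69, 76, 88, 22, 62, 67, 15]

After 1 step: [7, 69, 76, 88, 22, 62, 67, 15]


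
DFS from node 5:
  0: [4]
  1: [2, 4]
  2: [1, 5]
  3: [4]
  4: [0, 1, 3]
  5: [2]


Visit 5, push [2]
Visit 2, push [1]
Visit 1, push [4]
Visit 4, push [3, 0]
Visit 0, push []
Visit 3, push []

DFS order: [5, 2, 1, 4, 0, 3]


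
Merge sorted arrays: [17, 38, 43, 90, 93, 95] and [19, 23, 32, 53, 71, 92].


Take 17 from A
Take 19 from B
Take 23 from B
Take 32 from B
Take 38 from A
Take 43 from A
Take 53 from B
Take 71 from B
Take 90 from A
Take 92 from B

Merged: [17, 19, 23, 32, 38, 43, 53, 71, 90, 92, 93, 95]


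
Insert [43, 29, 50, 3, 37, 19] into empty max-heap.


Insert 43: [43]
Insert 29: [43, 29]
Insert 50: [50, 29, 43]
Insert 3: [50, 29, 43, 3]
Insert 37: [50, 37, 43, 3, 29]
Insert 19: [50, 37, 43, 3, 29, 19]

Final heap: [50, 37, 43, 3, 29, 19]


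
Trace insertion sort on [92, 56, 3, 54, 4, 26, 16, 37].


Initial: [92, 56, 3, 54, 4, 26, 16, 37]
Insert 56: [56, 92, 3, 54, 4, 26, 16, 37]
Insert 3: [3, 56, 92, 54, 4, 26, 16, 37]
Insert 54: [3, 54, 56, 92, 4, 26, 16, 37]
Insert 4: [3, 4, 54, 56, 92, 26, 16, 37]
Insert 26: [3, 4, 26, 54, 56, 92, 16, 37]
Insert 16: [3, 4, 16, 26, 54, 56, 92, 37]
Insert 37: [3, 4, 16, 26, 37, 54, 56, 92]

Sorted: [3, 4, 16, 26, 37, 54, 56, 92]


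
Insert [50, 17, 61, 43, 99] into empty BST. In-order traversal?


Insert 50: root
Insert 17: L from 50
Insert 61: R from 50
Insert 43: L from 50 -> R from 17
Insert 99: R from 50 -> R from 61

In-order: [17, 43, 50, 61, 99]


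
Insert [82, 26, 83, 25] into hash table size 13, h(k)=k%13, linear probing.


Insert 82: h=4 -> slot 4
Insert 26: h=0 -> slot 0
Insert 83: h=5 -> slot 5
Insert 25: h=12 -> slot 12

Table: [26, None, None, None, 82, 83, None, None, None, None, None, None, 25]


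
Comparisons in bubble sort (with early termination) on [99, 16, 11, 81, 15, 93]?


Algorithm: bubble sort (with early termination)
Input: [99, 16, 11, 81, 15, 93]
Sorted: [11, 15, 16, 81, 93, 99]

14


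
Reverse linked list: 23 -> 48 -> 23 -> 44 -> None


Step 1: curr=23, set curr.next=prev(None) | reversed so far: 23
Step 2: curr=48, set curr.next=prev(23) | reversed so far: 48 -> 23
Step 3: curr=23, set curr.next=prev(48) | reversed so far: 23 -> 48 -> 23
Step 4: curr=44, set curr.next=prev(23) | reversed so far: 44 -> 23 -> 48 -> 23

44 -> 23 -> 48 -> 23 -> None


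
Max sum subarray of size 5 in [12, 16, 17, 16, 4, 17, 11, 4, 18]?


[0:5]: 65
[1:6]: 70
[2:7]: 65
[3:8]: 52
[4:9]: 54

Max: 70 at [1:6]


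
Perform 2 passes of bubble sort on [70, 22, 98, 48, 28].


Initial: [70, 22, 98, 48, 28]
Pass 1: [22, 70, 48, 28, 98] (3 swaps)
Pass 2: [22, 48, 28, 70, 98] (2 swaps)

After 2 passes: [22, 48, 28, 70, 98]


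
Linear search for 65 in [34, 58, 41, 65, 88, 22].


i=0: 34!=65
i=1: 58!=65
i=2: 41!=65
i=3: 65==65 found!

Found at 3, 4 comps


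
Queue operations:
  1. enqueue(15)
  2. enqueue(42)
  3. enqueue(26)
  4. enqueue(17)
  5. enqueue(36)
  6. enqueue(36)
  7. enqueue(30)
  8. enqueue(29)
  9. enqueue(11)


enqueue(15) -> [15]
enqueue(42) -> [15, 42]
enqueue(26) -> [15, 42, 26]
enqueue(17) -> [15, 42, 26, 17]
enqueue(36) -> [15, 42, 26, 17, 36]
enqueue(36) -> [15, 42, 26, 17, 36, 36]
enqueue(30) -> [15, 42, 26, 17, 36, 36, 30]
enqueue(29) -> [15, 42, 26, 17, 36, 36, 30, 29]
enqueue(11) -> [15, 42, 26, 17, 36, 36, 30, 29, 11]

Final queue: [15, 42, 26, 17, 36, 36, 30, 29, 11]


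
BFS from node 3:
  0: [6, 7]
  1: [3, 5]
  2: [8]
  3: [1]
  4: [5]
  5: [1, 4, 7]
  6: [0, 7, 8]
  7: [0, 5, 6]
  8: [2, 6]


Visit 3, enqueue [1]
Visit 1, enqueue [5]
Visit 5, enqueue [4, 7]
Visit 4, enqueue []
Visit 7, enqueue [0, 6]
Visit 0, enqueue []
Visit 6, enqueue [8]
Visit 8, enqueue [2]
Visit 2, enqueue []

BFS order: [3, 1, 5, 4, 7, 0, 6, 8, 2]


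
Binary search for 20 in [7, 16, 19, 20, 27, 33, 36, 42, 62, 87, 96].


Step 1: lo=0, hi=10, mid=5, val=33
Step 2: lo=0, hi=4, mid=2, val=19
Step 3: lo=3, hi=4, mid=3, val=20

Found at index 3


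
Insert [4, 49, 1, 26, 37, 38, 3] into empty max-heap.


Insert 4: [4]
Insert 49: [49, 4]
Insert 1: [49, 4, 1]
Insert 26: [49, 26, 1, 4]
Insert 37: [49, 37, 1, 4, 26]
Insert 38: [49, 37, 38, 4, 26, 1]
Insert 3: [49, 37, 38, 4, 26, 1, 3]

Final heap: [49, 37, 38, 4, 26, 1, 3]


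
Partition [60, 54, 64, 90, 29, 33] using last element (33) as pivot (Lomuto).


Pivot: 33
  29 <= 33: swap -> [29, 54, 64, 90, 60, 33]
Place pivot at 1: [29, 33, 64, 90, 60, 54]

Partitioned: [29, 33, 64, 90, 60, 54]


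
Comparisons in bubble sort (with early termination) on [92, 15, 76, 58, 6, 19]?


Algorithm: bubble sort (with early termination)
Input: [92, 15, 76, 58, 6, 19]
Sorted: [6, 15, 19, 58, 76, 92]

15


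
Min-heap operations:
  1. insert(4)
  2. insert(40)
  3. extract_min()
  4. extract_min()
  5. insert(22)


insert(4) -> [4]
insert(40) -> [4, 40]
extract_min()->4, [40]
extract_min()->40, []
insert(22) -> [22]

Final heap: [22]


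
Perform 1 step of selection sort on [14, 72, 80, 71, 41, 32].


Initial: [14, 72, 80, 71, 41, 32]
Step 1: min=14 at 0
  Swap: [14, 72, 80, 71, 41, 32]

After 1 step: [14, 72, 80, 71, 41, 32]


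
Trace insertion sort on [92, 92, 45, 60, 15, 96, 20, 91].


Initial: [92, 92, 45, 60, 15, 96, 20, 91]
Insert 92: [92, 92, 45, 60, 15, 96, 20, 91]
Insert 45: [45, 92, 92, 60, 15, 96, 20, 91]
Insert 60: [45, 60, 92, 92, 15, 96, 20, 91]
Insert 15: [15, 45, 60, 92, 92, 96, 20, 91]
Insert 96: [15, 45, 60, 92, 92, 96, 20, 91]
Insert 20: [15, 20, 45, 60, 92, 92, 96, 91]
Insert 91: [15, 20, 45, 60, 91, 92, 92, 96]

Sorted: [15, 20, 45, 60, 91, 92, 92, 96]


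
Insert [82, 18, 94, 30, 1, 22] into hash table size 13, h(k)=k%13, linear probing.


Insert 82: h=4 -> slot 4
Insert 18: h=5 -> slot 5
Insert 94: h=3 -> slot 3
Insert 30: h=4, 2 probes -> slot 6
Insert 1: h=1 -> slot 1
Insert 22: h=9 -> slot 9

Table: [None, 1, None, 94, 82, 18, 30, None, None, 22, None, None, None]


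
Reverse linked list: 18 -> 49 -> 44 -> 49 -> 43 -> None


Step 1: curr=18, set curr.next=prev(None) | reversed so far: 18
Step 2: curr=49, set curr.next=prev(18) | reversed so far: 49 -> 18
Step 3: curr=44, set curr.next=prev(49) | reversed so far: 44 -> 49 -> 18
Step 4: curr=49, set curr.next=prev(44) | reversed so far: 49 -> 44 -> 49 -> 18
Step 5: curr=43, set curr.next=prev(49) | reversed so far: 43 -> 49 -> 44 -> 49 -> 18

43 -> 49 -> 44 -> 49 -> 18 -> None


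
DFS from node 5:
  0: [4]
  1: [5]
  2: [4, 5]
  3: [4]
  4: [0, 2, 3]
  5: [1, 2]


Visit 5, push [2, 1]
Visit 1, push []
Visit 2, push [4]
Visit 4, push [3, 0]
Visit 0, push []
Visit 3, push []

DFS order: [5, 1, 2, 4, 0, 3]


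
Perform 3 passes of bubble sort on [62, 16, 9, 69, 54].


Initial: [62, 16, 9, 69, 54]
Pass 1: [16, 9, 62, 54, 69] (3 swaps)
Pass 2: [9, 16, 54, 62, 69] (2 swaps)
Pass 3: [9, 16, 54, 62, 69] (0 swaps)

After 3 passes: [9, 16, 54, 62, 69]


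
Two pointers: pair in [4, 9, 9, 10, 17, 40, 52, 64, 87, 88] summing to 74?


lo=0(4)+hi=9(88)=92
lo=0(4)+hi=8(87)=91
lo=0(4)+hi=7(64)=68
lo=1(9)+hi=7(64)=73
lo=2(9)+hi=7(64)=73
lo=3(10)+hi=7(64)=74

Yes: 10+64=74


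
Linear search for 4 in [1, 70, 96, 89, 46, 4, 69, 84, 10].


i=0: 1!=4
i=1: 70!=4
i=2: 96!=4
i=3: 89!=4
i=4: 46!=4
i=5: 4==4 found!

Found at 5, 6 comps


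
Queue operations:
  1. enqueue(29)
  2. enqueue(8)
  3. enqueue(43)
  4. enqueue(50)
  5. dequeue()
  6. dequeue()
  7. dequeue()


enqueue(29) -> [29]
enqueue(8) -> [29, 8]
enqueue(43) -> [29, 8, 43]
enqueue(50) -> [29, 8, 43, 50]
dequeue()->29, [8, 43, 50]
dequeue()->8, [43, 50]
dequeue()->43, [50]

Final queue: [50]


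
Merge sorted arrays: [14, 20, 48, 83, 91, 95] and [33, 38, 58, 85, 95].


Take 14 from A
Take 20 from A
Take 33 from B
Take 38 from B
Take 48 from A
Take 58 from B
Take 83 from A
Take 85 from B
Take 91 from A
Take 95 from A

Merged: [14, 20, 33, 38, 48, 58, 83, 85, 91, 95, 95]


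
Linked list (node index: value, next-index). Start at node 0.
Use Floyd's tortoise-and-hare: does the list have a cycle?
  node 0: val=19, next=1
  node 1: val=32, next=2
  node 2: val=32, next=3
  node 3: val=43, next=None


Floyd's tortoise (slow, +1) and hare (fast, +2):
  init: slow=0, fast=0
  step 1: slow=1, fast=2
  step 2: fast 2->3->None, no cycle

Cycle: no


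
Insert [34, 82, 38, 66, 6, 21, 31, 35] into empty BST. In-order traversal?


Insert 34: root
Insert 82: R from 34
Insert 38: R from 34 -> L from 82
Insert 66: R from 34 -> L from 82 -> R from 38
Insert 6: L from 34
Insert 21: L from 34 -> R from 6
Insert 31: L from 34 -> R from 6 -> R from 21
Insert 35: R from 34 -> L from 82 -> L from 38

In-order: [6, 21, 31, 34, 35, 38, 66, 82]


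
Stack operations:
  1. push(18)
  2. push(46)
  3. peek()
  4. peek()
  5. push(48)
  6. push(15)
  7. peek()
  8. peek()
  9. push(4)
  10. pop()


push(18) -> [18]
push(46) -> [18, 46]
peek()->46
peek()->46
push(48) -> [18, 46, 48]
push(15) -> [18, 46, 48, 15]
peek()->15
peek()->15
push(4) -> [18, 46, 48, 15, 4]
pop()->4, [18, 46, 48, 15]

Final stack: [18, 46, 48, 15]


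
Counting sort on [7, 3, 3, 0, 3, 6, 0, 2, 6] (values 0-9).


Input: [7, 3, 3, 0, 3, 6, 0, 2, 6]
Counts: [2, 0, 1, 3, 0, 0, 2, 1, 0, 0]

Sorted: [0, 0, 2, 3, 3, 3, 6, 6, 7]


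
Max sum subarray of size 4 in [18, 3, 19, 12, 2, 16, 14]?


[0:4]: 52
[1:5]: 36
[2:6]: 49
[3:7]: 44

Max: 52 at [0:4]


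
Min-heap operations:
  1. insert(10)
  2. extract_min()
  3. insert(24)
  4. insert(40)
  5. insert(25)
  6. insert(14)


insert(10) -> [10]
extract_min()->10, []
insert(24) -> [24]
insert(40) -> [24, 40]
insert(25) -> [24, 40, 25]
insert(14) -> [14, 24, 25, 40]

Final heap: [14, 24, 25, 40]


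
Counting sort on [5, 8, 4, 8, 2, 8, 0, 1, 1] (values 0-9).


Input: [5, 8, 4, 8, 2, 8, 0, 1, 1]
Counts: [1, 2, 1, 0, 1, 1, 0, 0, 3, 0]

Sorted: [0, 1, 1, 2, 4, 5, 8, 8, 8]


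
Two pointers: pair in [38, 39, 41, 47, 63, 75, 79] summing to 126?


lo=0(38)+hi=6(79)=117
lo=1(39)+hi=6(79)=118
lo=2(41)+hi=6(79)=120
lo=3(47)+hi=6(79)=126

Yes: 47+79=126


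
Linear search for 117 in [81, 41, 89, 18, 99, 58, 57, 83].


i=0: 81!=117
i=1: 41!=117
i=2: 89!=117
i=3: 18!=117
i=4: 99!=117
i=5: 58!=117
i=6: 57!=117
i=7: 83!=117

Not found, 8 comps


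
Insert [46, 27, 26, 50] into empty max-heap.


Insert 46: [46]
Insert 27: [46, 27]
Insert 26: [46, 27, 26]
Insert 50: [50, 46, 26, 27]

Final heap: [50, 46, 26, 27]


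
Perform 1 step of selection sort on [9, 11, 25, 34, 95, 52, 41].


Initial: [9, 11, 25, 34, 95, 52, 41]
Step 1: min=9 at 0
  Swap: [9, 11, 25, 34, 95, 52, 41]

After 1 step: [9, 11, 25, 34, 95, 52, 41]


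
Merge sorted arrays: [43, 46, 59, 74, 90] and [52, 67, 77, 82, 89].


Take 43 from A
Take 46 from A
Take 52 from B
Take 59 from A
Take 67 from B
Take 74 from A
Take 77 from B
Take 82 from B
Take 89 from B

Merged: [43, 46, 52, 59, 67, 74, 77, 82, 89, 90]


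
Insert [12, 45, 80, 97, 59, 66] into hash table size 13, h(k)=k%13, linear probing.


Insert 12: h=12 -> slot 12
Insert 45: h=6 -> slot 6
Insert 80: h=2 -> slot 2
Insert 97: h=6, 1 probes -> slot 7
Insert 59: h=7, 1 probes -> slot 8
Insert 66: h=1 -> slot 1

Table: [None, 66, 80, None, None, None, 45, 97, 59, None, None, None, 12]


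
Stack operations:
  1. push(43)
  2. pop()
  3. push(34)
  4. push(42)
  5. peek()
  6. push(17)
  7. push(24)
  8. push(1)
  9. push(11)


push(43) -> [43]
pop()->43, []
push(34) -> [34]
push(42) -> [34, 42]
peek()->42
push(17) -> [34, 42, 17]
push(24) -> [34, 42, 17, 24]
push(1) -> [34, 42, 17, 24, 1]
push(11) -> [34, 42, 17, 24, 1, 11]

Final stack: [34, 42, 17, 24, 1, 11]


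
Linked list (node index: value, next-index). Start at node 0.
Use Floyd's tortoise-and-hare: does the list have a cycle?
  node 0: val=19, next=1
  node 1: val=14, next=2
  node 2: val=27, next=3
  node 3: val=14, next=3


Floyd's tortoise (slow, +1) and hare (fast, +2):
  init: slow=0, fast=0
  step 1: slow=1, fast=2
  step 2: slow=2, fast=3
  step 3: slow=3, fast=3
  slow == fast at node 3: cycle detected

Cycle: yes


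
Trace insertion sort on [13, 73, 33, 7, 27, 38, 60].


Initial: [13, 73, 33, 7, 27, 38, 60]
Insert 73: [13, 73, 33, 7, 27, 38, 60]
Insert 33: [13, 33, 73, 7, 27, 38, 60]
Insert 7: [7, 13, 33, 73, 27, 38, 60]
Insert 27: [7, 13, 27, 33, 73, 38, 60]
Insert 38: [7, 13, 27, 33, 38, 73, 60]
Insert 60: [7, 13, 27, 33, 38, 60, 73]

Sorted: [7, 13, 27, 33, 38, 60, 73]


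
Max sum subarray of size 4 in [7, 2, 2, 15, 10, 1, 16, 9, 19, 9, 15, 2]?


[0:4]: 26
[1:5]: 29
[2:6]: 28
[3:7]: 42
[4:8]: 36
[5:9]: 45
[6:10]: 53
[7:11]: 52
[8:12]: 45

Max: 53 at [6:10]


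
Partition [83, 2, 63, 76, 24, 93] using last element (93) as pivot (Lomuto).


Pivot: 93
  83 <= 93: advance i (no swap)
  2 <= 93: advance i (no swap)
  63 <= 93: advance i (no swap)
  76 <= 93: advance i (no swap)
  24 <= 93: advance i (no swap)
Place pivot at 5: [83, 2, 63, 76, 24, 93]

Partitioned: [83, 2, 63, 76, 24, 93]


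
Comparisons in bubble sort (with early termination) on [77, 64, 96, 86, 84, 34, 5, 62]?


Algorithm: bubble sort (with early termination)
Input: [77, 64, 96, 86, 84, 34, 5, 62]
Sorted: [5, 34, 62, 64, 77, 84, 86, 96]

28


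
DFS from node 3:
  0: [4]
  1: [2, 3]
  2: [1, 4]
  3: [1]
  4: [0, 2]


Visit 3, push [1]
Visit 1, push [2]
Visit 2, push [4]
Visit 4, push [0]
Visit 0, push []

DFS order: [3, 1, 2, 4, 0]


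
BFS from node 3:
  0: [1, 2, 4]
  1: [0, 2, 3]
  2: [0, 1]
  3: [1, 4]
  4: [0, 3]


Visit 3, enqueue [1, 4]
Visit 1, enqueue [0, 2]
Visit 4, enqueue []
Visit 0, enqueue []
Visit 2, enqueue []

BFS order: [3, 1, 4, 0, 2]


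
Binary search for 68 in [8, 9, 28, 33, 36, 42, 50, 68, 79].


Step 1: lo=0, hi=8, mid=4, val=36
Step 2: lo=5, hi=8, mid=6, val=50
Step 3: lo=7, hi=8, mid=7, val=68

Found at index 7


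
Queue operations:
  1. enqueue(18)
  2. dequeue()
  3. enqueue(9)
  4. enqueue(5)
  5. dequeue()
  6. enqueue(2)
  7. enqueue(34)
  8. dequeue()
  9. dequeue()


enqueue(18) -> [18]
dequeue()->18, []
enqueue(9) -> [9]
enqueue(5) -> [9, 5]
dequeue()->9, [5]
enqueue(2) -> [5, 2]
enqueue(34) -> [5, 2, 34]
dequeue()->5, [2, 34]
dequeue()->2, [34]

Final queue: [34]


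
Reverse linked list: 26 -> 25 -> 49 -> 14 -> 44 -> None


Step 1: curr=26, set curr.next=prev(None) | reversed so far: 26
Step 2: curr=25, set curr.next=prev(26) | reversed so far: 25 -> 26
Step 3: curr=49, set curr.next=prev(25) | reversed so far: 49 -> 25 -> 26
Step 4: curr=14, set curr.next=prev(49) | reversed so far: 14 -> 49 -> 25 -> 26
Step 5: curr=44, set curr.next=prev(14) | reversed so far: 44 -> 14 -> 49 -> 25 -> 26

44 -> 14 -> 49 -> 25 -> 26 -> None


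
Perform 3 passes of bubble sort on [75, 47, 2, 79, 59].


Initial: [75, 47, 2, 79, 59]
Pass 1: [47, 2, 75, 59, 79] (3 swaps)
Pass 2: [2, 47, 59, 75, 79] (2 swaps)
Pass 3: [2, 47, 59, 75, 79] (0 swaps)

After 3 passes: [2, 47, 59, 75, 79]


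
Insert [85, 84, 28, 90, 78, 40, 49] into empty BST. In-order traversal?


Insert 85: root
Insert 84: L from 85
Insert 28: L from 85 -> L from 84
Insert 90: R from 85
Insert 78: L from 85 -> L from 84 -> R from 28
Insert 40: L from 85 -> L from 84 -> R from 28 -> L from 78
Insert 49: L from 85 -> L from 84 -> R from 28 -> L from 78 -> R from 40

In-order: [28, 40, 49, 78, 84, 85, 90]


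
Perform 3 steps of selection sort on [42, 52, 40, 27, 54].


Initial: [42, 52, 40, 27, 54]
Step 1: min=27 at 3
  Swap: [27, 52, 40, 42, 54]
Step 2: min=40 at 2
  Swap: [27, 40, 52, 42, 54]
Step 3: min=42 at 3
  Swap: [27, 40, 42, 52, 54]

After 3 steps: [27, 40, 42, 52, 54]


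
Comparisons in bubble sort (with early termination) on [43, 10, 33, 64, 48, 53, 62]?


Algorithm: bubble sort (with early termination)
Input: [43, 10, 33, 64, 48, 53, 62]
Sorted: [10, 33, 43, 48, 53, 62, 64]

11


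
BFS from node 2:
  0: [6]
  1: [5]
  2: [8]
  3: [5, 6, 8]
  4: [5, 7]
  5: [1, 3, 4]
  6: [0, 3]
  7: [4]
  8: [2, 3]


Visit 2, enqueue [8]
Visit 8, enqueue [3]
Visit 3, enqueue [5, 6]
Visit 5, enqueue [1, 4]
Visit 6, enqueue [0]
Visit 1, enqueue []
Visit 4, enqueue [7]
Visit 0, enqueue []
Visit 7, enqueue []

BFS order: [2, 8, 3, 5, 6, 1, 4, 0, 7]


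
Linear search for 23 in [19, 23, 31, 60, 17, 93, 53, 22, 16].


i=0: 19!=23
i=1: 23==23 found!

Found at 1, 2 comps


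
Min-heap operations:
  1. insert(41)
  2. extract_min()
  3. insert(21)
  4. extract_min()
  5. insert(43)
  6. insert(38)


insert(41) -> [41]
extract_min()->41, []
insert(21) -> [21]
extract_min()->21, []
insert(43) -> [43]
insert(38) -> [38, 43]

Final heap: [38, 43]


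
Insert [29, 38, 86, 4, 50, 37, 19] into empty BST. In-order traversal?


Insert 29: root
Insert 38: R from 29
Insert 86: R from 29 -> R from 38
Insert 4: L from 29
Insert 50: R from 29 -> R from 38 -> L from 86
Insert 37: R from 29 -> L from 38
Insert 19: L from 29 -> R from 4

In-order: [4, 19, 29, 37, 38, 50, 86]


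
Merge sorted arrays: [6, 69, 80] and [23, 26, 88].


Take 6 from A
Take 23 from B
Take 26 from B
Take 69 from A
Take 80 from A

Merged: [6, 23, 26, 69, 80, 88]


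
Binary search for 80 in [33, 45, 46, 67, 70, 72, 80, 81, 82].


Step 1: lo=0, hi=8, mid=4, val=70
Step 2: lo=5, hi=8, mid=6, val=80

Found at index 6


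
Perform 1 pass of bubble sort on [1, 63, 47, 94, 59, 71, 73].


Initial: [1, 63, 47, 94, 59, 71, 73]
Pass 1: [1, 47, 63, 59, 71, 73, 94] (4 swaps)

After 1 pass: [1, 47, 63, 59, 71, 73, 94]


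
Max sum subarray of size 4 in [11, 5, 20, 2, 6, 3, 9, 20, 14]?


[0:4]: 38
[1:5]: 33
[2:6]: 31
[3:7]: 20
[4:8]: 38
[5:9]: 46

Max: 46 at [5:9]


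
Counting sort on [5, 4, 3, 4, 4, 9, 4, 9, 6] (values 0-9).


Input: [5, 4, 3, 4, 4, 9, 4, 9, 6]
Counts: [0, 0, 0, 1, 4, 1, 1, 0, 0, 2]

Sorted: [3, 4, 4, 4, 4, 5, 6, 9, 9]


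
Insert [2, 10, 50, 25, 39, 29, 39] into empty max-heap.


Insert 2: [2]
Insert 10: [10, 2]
Insert 50: [50, 2, 10]
Insert 25: [50, 25, 10, 2]
Insert 39: [50, 39, 10, 2, 25]
Insert 29: [50, 39, 29, 2, 25, 10]
Insert 39: [50, 39, 39, 2, 25, 10, 29]

Final heap: [50, 39, 39, 2, 25, 10, 29]


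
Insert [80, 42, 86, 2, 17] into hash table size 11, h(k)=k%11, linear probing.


Insert 80: h=3 -> slot 3
Insert 42: h=9 -> slot 9
Insert 86: h=9, 1 probes -> slot 10
Insert 2: h=2 -> slot 2
Insert 17: h=6 -> slot 6

Table: [None, None, 2, 80, None, None, 17, None, None, 42, 86]


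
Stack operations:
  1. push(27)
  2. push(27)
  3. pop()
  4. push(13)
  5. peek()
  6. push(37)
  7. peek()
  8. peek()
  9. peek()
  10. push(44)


push(27) -> [27]
push(27) -> [27, 27]
pop()->27, [27]
push(13) -> [27, 13]
peek()->13
push(37) -> [27, 13, 37]
peek()->37
peek()->37
peek()->37
push(44) -> [27, 13, 37, 44]

Final stack: [27, 13, 37, 44]


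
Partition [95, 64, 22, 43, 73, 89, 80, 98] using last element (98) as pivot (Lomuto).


Pivot: 98
  95 <= 98: advance i (no swap)
  64 <= 98: advance i (no swap)
  22 <= 98: advance i (no swap)
  43 <= 98: advance i (no swap)
  73 <= 98: advance i (no swap)
  89 <= 98: advance i (no swap)
  80 <= 98: advance i (no swap)
Place pivot at 7: [95, 64, 22, 43, 73, 89, 80, 98]

Partitioned: [95, 64, 22, 43, 73, 89, 80, 98]


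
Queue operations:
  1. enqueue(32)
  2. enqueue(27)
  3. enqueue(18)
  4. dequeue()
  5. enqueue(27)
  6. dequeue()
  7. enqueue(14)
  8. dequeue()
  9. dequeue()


enqueue(32) -> [32]
enqueue(27) -> [32, 27]
enqueue(18) -> [32, 27, 18]
dequeue()->32, [27, 18]
enqueue(27) -> [27, 18, 27]
dequeue()->27, [18, 27]
enqueue(14) -> [18, 27, 14]
dequeue()->18, [27, 14]
dequeue()->27, [14]

Final queue: [14]


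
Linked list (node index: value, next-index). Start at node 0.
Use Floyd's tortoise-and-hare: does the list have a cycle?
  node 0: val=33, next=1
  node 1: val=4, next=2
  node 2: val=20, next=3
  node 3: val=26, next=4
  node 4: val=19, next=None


Floyd's tortoise (slow, +1) and hare (fast, +2):
  init: slow=0, fast=0
  step 1: slow=1, fast=2
  step 2: slow=2, fast=4
  step 3: fast -> None, no cycle

Cycle: no


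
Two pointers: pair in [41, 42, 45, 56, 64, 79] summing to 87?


lo=0(41)+hi=5(79)=120
lo=0(41)+hi=4(64)=105
lo=0(41)+hi=3(56)=97
lo=0(41)+hi=2(45)=86
lo=1(42)+hi=2(45)=87

Yes: 42+45=87


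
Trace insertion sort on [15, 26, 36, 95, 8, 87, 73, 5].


Initial: [15, 26, 36, 95, 8, 87, 73, 5]
Insert 26: [15, 26, 36, 95, 8, 87, 73, 5]
Insert 36: [15, 26, 36, 95, 8, 87, 73, 5]
Insert 95: [15, 26, 36, 95, 8, 87, 73, 5]
Insert 8: [8, 15, 26, 36, 95, 87, 73, 5]
Insert 87: [8, 15, 26, 36, 87, 95, 73, 5]
Insert 73: [8, 15, 26, 36, 73, 87, 95, 5]
Insert 5: [5, 8, 15, 26, 36, 73, 87, 95]

Sorted: [5, 8, 15, 26, 36, 73, 87, 95]


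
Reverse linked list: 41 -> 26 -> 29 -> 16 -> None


Step 1: curr=41, set curr.next=prev(None) | reversed so far: 41
Step 2: curr=26, set curr.next=prev(41) | reversed so far: 26 -> 41
Step 3: curr=29, set curr.next=prev(26) | reversed so far: 29 -> 26 -> 41
Step 4: curr=16, set curr.next=prev(29) | reversed so far: 16 -> 29 -> 26 -> 41

16 -> 29 -> 26 -> 41 -> None


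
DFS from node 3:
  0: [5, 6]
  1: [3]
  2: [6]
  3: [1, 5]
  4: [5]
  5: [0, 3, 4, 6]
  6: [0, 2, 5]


Visit 3, push [5, 1]
Visit 1, push []
Visit 5, push [6, 4, 0]
Visit 0, push [6]
Visit 6, push [2]
Visit 2, push []
Visit 4, push []

DFS order: [3, 1, 5, 0, 6, 2, 4]


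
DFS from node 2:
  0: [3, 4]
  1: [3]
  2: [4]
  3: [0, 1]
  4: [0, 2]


Visit 2, push [4]
Visit 4, push [0]
Visit 0, push [3]
Visit 3, push [1]
Visit 1, push []

DFS order: [2, 4, 0, 3, 1]


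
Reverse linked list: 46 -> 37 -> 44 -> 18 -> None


Step 1: curr=46, set curr.next=prev(None) | reversed so far: 46
Step 2: curr=37, set curr.next=prev(46) | reversed so far: 37 -> 46
Step 3: curr=44, set curr.next=prev(37) | reversed so far: 44 -> 37 -> 46
Step 4: curr=18, set curr.next=prev(44) | reversed so far: 18 -> 44 -> 37 -> 46

18 -> 44 -> 37 -> 46 -> None


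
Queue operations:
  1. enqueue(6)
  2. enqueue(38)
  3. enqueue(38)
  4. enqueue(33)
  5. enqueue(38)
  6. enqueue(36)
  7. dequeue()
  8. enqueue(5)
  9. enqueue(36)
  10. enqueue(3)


enqueue(6) -> [6]
enqueue(38) -> [6, 38]
enqueue(38) -> [6, 38, 38]
enqueue(33) -> [6, 38, 38, 33]
enqueue(38) -> [6, 38, 38, 33, 38]
enqueue(36) -> [6, 38, 38, 33, 38, 36]
dequeue()->6, [38, 38, 33, 38, 36]
enqueue(5) -> [38, 38, 33, 38, 36, 5]
enqueue(36) -> [38, 38, 33, 38, 36, 5, 36]
enqueue(3) -> [38, 38, 33, 38, 36, 5, 36, 3]

Final queue: [38, 38, 33, 38, 36, 5, 36, 3]


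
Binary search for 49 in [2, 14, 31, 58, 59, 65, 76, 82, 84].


Step 1: lo=0, hi=8, mid=4, val=59
Step 2: lo=0, hi=3, mid=1, val=14
Step 3: lo=2, hi=3, mid=2, val=31
Step 4: lo=3, hi=3, mid=3, val=58

Not found


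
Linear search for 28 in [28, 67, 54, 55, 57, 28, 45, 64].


i=0: 28==28 found!

Found at 0, 1 comps


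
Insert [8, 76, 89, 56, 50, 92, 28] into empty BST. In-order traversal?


Insert 8: root
Insert 76: R from 8
Insert 89: R from 8 -> R from 76
Insert 56: R from 8 -> L from 76
Insert 50: R from 8 -> L from 76 -> L from 56
Insert 92: R from 8 -> R from 76 -> R from 89
Insert 28: R from 8 -> L from 76 -> L from 56 -> L from 50

In-order: [8, 28, 50, 56, 76, 89, 92]


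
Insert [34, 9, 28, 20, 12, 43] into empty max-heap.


Insert 34: [34]
Insert 9: [34, 9]
Insert 28: [34, 9, 28]
Insert 20: [34, 20, 28, 9]
Insert 12: [34, 20, 28, 9, 12]
Insert 43: [43, 20, 34, 9, 12, 28]

Final heap: [43, 20, 34, 9, 12, 28]


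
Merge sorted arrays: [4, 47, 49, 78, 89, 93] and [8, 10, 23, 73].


Take 4 from A
Take 8 from B
Take 10 from B
Take 23 from B
Take 47 from A
Take 49 from A
Take 73 from B

Merged: [4, 8, 10, 23, 47, 49, 73, 78, 89, 93]


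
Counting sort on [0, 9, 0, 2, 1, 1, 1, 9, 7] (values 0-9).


Input: [0, 9, 0, 2, 1, 1, 1, 9, 7]
Counts: [2, 3, 1, 0, 0, 0, 0, 1, 0, 2]

Sorted: [0, 0, 1, 1, 1, 2, 7, 9, 9]


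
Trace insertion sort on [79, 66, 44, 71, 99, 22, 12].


Initial: [79, 66, 44, 71, 99, 22, 12]
Insert 66: [66, 79, 44, 71, 99, 22, 12]
Insert 44: [44, 66, 79, 71, 99, 22, 12]
Insert 71: [44, 66, 71, 79, 99, 22, 12]
Insert 99: [44, 66, 71, 79, 99, 22, 12]
Insert 22: [22, 44, 66, 71, 79, 99, 12]
Insert 12: [12, 22, 44, 66, 71, 79, 99]

Sorted: [12, 22, 44, 66, 71, 79, 99]


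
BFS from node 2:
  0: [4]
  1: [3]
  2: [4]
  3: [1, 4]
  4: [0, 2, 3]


Visit 2, enqueue [4]
Visit 4, enqueue [0, 3]
Visit 0, enqueue []
Visit 3, enqueue [1]
Visit 1, enqueue []

BFS order: [2, 4, 0, 3, 1]
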